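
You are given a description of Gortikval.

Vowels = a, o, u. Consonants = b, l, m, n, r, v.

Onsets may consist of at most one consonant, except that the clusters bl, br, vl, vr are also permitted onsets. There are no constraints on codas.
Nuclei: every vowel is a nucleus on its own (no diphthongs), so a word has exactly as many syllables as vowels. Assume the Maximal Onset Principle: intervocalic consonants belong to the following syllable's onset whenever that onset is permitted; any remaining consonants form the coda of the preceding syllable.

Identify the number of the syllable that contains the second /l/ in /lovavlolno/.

Nuclei (vowels): o, a, o, o → 4 syllables.
V1 /o/ – V2 /a/: /v/ → onset of the next syllable (single consonants are always licit onsets).
V2 /a/ – V3 /o/: /vl/ — entire cluster is a permitted onset → onset /vl/, coda ∅.
V3 /o/ – V4 /o/: /ln/ — longest licit onset from the right is /n/, leaving /l/ as coda.
Syllabification: lo.va.vlol.no.
The second /l/ is in the onset of syllable 3 (/vlol/).

3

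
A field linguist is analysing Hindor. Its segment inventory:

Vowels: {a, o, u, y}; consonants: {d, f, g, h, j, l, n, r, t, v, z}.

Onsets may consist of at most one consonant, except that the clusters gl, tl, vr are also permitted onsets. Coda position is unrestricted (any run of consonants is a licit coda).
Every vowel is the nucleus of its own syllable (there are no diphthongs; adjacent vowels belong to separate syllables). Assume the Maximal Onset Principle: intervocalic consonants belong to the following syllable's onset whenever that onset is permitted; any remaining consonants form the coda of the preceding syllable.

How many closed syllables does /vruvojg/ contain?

Nuclei (vowels): u, o → 2 syllables.
/u…o/ gap (V1→V2): just /v/ — single C goes to the following onset.
Syllabification: vru.vojg.
Classifying each syllable: /vru/ (open), /vojg/ (closed).
Closed syllables: 1.

1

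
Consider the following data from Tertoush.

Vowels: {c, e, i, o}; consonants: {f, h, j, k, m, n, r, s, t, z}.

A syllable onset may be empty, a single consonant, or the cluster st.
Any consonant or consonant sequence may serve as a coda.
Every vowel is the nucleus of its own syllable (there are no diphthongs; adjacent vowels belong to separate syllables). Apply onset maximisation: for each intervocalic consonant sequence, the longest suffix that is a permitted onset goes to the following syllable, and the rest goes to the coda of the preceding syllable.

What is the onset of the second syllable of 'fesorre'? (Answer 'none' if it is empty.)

The vowels are e, o, e — 3 nuclei, so 3 syllables.
V1 /e/ – V2 /o/: just /s/ — single C goes to the following onset.
V2 /o/ – V3 /e/: /rr/; trying suffixes from longest down, /r/ is the first permitted one, so coda /r/ | onset /r/.
Syllabification: fe.sor.re.
Syllable 2 is /sor/: onset /s/, nucleus /o/, coda /r/.

s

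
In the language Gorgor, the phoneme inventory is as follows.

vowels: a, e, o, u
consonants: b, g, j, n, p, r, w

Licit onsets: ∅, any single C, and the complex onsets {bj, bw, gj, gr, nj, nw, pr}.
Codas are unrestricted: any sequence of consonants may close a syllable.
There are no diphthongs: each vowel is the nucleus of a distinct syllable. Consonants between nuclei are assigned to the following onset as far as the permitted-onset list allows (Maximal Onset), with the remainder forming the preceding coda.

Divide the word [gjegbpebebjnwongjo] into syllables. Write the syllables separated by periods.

gjegb.pe.bebj.nwon.gjo

The vowels are e, e, e, o, o — 5 nuclei, so 5 syllables.
σ1/σ2 boundary: /gbp/; trying suffixes from longest down, /p/ is the first permitted one, so coda /gb/ | onset /p/.
σ2/σ3 boundary: just /b/ — single C goes to the following onset.
σ3/σ4 boundary: /bjnw/; trying suffixes from longest down, /nw/ is the first permitted one, so coda /bj/ | onset /nw/.
σ4/σ5 boundary: /ngj/ splits as /n/ + /gj/ (/gj/ is the longest suffix that is a licit onset).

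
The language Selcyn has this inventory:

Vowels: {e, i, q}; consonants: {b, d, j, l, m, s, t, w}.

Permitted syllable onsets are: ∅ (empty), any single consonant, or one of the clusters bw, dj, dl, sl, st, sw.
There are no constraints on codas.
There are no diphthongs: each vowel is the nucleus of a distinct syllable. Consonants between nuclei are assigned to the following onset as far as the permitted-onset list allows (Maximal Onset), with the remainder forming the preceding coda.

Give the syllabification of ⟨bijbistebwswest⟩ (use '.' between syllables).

The vowels are i, i, e, e — 4 nuclei, so 4 syllables.
Between /i/ (V1) and /i/ (V2): /jb/; trying suffixes from longest down, /b/ is the first permitted one, so coda /j/ | onset /b/.
Between /i/ (V2) and /e/ (V3): cluster /st/ — /st/ is itself a permitted onset, so the whole cluster goes right; preceding coda = ∅.
Between /e/ (V3) and /e/ (V4): /bwsw/; trying suffixes from longest down, /sw/ is the first permitted one, so coda /bw/ | onset /sw/.

bij.bi.stebw.swest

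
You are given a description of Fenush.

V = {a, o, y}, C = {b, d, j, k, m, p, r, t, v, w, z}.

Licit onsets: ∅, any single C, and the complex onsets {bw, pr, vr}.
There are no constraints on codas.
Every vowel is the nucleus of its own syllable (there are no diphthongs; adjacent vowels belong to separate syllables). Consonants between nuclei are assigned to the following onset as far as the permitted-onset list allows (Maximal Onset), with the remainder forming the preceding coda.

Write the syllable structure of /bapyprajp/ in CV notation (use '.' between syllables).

CV.CV.CCVCC

The vowels are a, y, a — 3 nuclei, so 3 syllables.
V1 /a/ – V2 /y/: /p/ → onset of the next syllable (single consonants are always licit onsets).
V2 /y/ – V3 /a/: /pr/ is a licit onset in full, so it all attaches to the next syllable.
So the parse is ba.py.prajp.
Mapping each syllable to C/V: /ba/ → CV, /py/ → CV, /prajp/ → CCVCC.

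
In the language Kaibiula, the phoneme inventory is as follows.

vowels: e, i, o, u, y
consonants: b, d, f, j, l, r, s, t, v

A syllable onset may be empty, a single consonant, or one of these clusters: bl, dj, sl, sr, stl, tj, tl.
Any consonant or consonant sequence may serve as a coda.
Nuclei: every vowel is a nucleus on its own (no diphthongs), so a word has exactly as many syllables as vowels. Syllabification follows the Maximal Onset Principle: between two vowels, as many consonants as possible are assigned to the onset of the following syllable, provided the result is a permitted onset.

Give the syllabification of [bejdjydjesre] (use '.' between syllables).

bej.djy.dje.sre

Vowels present: e, y, e, e; each is a nucleus, giving 4 syllables.
/e…y/ gap (V1→V2): /jdj/; trying suffixes from longest down, /dj/ is the first permitted one, so coda /j/ | onset /dj/.
/y…e/ gap (V2→V3): /dj/ is a licit onset in full, so it all attaches to the next syllable.
/e…e/ gap (V3→V4): cluster /sr/ — /sr/ is itself a permitted onset, so the whole cluster goes right; preceding coda = ∅.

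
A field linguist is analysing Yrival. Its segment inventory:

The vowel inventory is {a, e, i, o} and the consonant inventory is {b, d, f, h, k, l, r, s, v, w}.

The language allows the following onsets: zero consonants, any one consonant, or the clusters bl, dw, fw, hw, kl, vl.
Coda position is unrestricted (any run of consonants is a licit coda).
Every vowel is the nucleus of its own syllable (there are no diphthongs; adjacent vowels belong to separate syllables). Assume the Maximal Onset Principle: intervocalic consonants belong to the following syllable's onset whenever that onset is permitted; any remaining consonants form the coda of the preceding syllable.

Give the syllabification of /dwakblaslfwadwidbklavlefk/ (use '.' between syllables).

dwak.blasl.fwa.dwidb.kla.vlefk

Nuclei (vowels): a, a, a, i, a, e → 6 syllables.
σ1/σ2 boundary: /kbl/ splits as /k/ + /bl/ (/bl/ is the longest suffix that is a licit onset).
σ2/σ3 boundary: /slfw/ — longest licit onset from the right is /fw/, leaving /sl/ as coda.
σ3/σ4 boundary: /dw/ is a licit onset in full, so it all attaches to the next syllable.
σ4/σ5 boundary: /dbkl/; trying suffixes from longest down, /kl/ is the first permitted one, so coda /db/ | onset /kl/.
σ5/σ6 boundary: cluster /vl/ — /vl/ is itself a permitted onset, so the whole cluster goes right; preceding coda = ∅.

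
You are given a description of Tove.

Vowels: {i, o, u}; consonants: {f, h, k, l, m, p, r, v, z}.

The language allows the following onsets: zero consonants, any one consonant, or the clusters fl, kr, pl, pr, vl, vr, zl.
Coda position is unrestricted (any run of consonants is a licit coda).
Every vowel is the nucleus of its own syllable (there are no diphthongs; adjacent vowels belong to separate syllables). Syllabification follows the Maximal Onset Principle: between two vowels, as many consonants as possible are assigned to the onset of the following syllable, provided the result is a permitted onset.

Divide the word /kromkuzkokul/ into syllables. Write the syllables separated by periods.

Nuclei (vowels): o, u, o, u → 4 syllables.
V1 /o/ – V2 /u/: /mk/ — longest licit onset from the right is /k/, leaving /m/ as coda.
V2 /u/ – V3 /o/: /zk/; trying suffixes from longest down, /k/ is the first permitted one, so coda /z/ | onset /k/.
V3 /o/ – V4 /u/: /k/ → onset of the next syllable (single consonants are always licit onsets).

krom.kuz.ko.kul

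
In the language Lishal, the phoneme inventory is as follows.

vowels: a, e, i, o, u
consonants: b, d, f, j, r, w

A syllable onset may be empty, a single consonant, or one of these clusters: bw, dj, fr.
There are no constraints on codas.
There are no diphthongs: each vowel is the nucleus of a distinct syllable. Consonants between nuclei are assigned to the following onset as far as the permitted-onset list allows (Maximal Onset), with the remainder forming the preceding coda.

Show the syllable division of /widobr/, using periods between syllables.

The vowels are i, o — 2 nuclei, so 2 syllables.
Between /i/ (V1) and /o/ (V2): /d/ is a single consonant, so it becomes the next onset.

wi.dobr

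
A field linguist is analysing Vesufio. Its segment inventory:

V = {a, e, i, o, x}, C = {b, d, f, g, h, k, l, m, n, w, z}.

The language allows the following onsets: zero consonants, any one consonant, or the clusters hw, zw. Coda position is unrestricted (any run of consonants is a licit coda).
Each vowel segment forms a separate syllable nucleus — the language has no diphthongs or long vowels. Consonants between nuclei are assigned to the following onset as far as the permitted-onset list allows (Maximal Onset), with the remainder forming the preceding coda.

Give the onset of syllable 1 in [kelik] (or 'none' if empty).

Vowels present: e, i; each is a nucleus, giving 2 syllables.
Between /e/ (V1) and /i/ (V2): /l/ is a single consonant, so it becomes the next onset.
Syllabification: ke.lik.
Syllable 1 is /ke/: onset /k/, nucleus /e/, coda ∅.

k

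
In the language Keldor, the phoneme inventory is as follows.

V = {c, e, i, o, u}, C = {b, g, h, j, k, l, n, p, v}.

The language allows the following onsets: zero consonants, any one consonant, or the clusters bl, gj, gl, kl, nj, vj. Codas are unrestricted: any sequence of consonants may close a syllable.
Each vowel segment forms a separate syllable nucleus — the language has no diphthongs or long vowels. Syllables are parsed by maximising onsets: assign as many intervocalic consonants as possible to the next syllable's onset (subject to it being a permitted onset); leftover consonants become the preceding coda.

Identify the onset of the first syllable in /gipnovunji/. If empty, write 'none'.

Vowels present: i, o, u, i; each is a nucleus, giving 4 syllables.
Between /i/ (V1) and /o/ (V2): /pn/ splits as /p/ + /n/ (/n/ is the longest suffix that is a licit onset).
Between /o/ (V2) and /u/ (V3): just /v/ — single C goes to the following onset.
Between /u/ (V3) and /i/ (V4): /nj/ — entire cluster is a permitted onset → onset /nj/, coda ∅.
Putting it together: gip.no.vu.nji.
Syllable 1 is /gip/: onset /g/, nucleus /i/, coda /p/.

g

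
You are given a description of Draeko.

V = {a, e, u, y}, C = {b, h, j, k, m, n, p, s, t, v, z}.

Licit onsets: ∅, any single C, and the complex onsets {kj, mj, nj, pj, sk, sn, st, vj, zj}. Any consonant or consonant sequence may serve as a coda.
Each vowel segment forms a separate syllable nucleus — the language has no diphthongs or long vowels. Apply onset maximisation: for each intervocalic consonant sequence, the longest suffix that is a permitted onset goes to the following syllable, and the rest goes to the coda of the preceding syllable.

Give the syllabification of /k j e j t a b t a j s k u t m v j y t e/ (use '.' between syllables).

The vowels are e, a, a, u, y, e — 6 nuclei, so 6 syllables.
V1 /e/ – V2 /a/: /jt/; trying suffixes from longest down, /t/ is the first permitted one, so coda /j/ | onset /t/.
V2 /a/ – V3 /a/: /bt/ — longest licit onset from the right is /t/, leaving /b/ as coda.
V3 /a/ – V4 /u/: /jsk/; trying suffixes from longest down, /sk/ is the first permitted one, so coda /j/ | onset /sk/.
V4 /u/ – V5 /y/: /tmvj/; trying suffixes from longest down, /vj/ is the first permitted one, so coda /tm/ | onset /vj/.
V5 /y/ – V6 /e/: /t/ → onset of the next syllable (single consonants are always licit onsets).

kjej.tab.taj.skutm.vjy.te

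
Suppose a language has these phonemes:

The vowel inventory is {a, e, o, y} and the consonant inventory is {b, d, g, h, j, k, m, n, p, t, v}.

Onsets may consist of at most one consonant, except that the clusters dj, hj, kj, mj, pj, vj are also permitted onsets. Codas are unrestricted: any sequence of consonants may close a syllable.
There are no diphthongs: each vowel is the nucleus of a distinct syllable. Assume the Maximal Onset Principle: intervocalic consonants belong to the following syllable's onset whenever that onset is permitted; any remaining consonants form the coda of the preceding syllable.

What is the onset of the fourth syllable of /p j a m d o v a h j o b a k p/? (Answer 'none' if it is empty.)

hj

Vowels present: a, o, a, o, a; each is a nucleus, giving 5 syllables.
/a…o/ gap (V1→V2): /md/ — longest licit onset from the right is /d/, leaving /m/ as coda.
/o…a/ gap (V2→V3): /v/ is a single consonant, so it becomes the next onset.
/a…o/ gap (V3→V4): /hj/ is a licit onset in full, so it all attaches to the next syllable.
/o…a/ gap (V4→V5): /b/ is a single consonant, so it becomes the next onset.
Result: pjam.do.va.hjo.bakp.
Syllable 4 is /hjo/: onset /hj/, nucleus /o/, coda ∅.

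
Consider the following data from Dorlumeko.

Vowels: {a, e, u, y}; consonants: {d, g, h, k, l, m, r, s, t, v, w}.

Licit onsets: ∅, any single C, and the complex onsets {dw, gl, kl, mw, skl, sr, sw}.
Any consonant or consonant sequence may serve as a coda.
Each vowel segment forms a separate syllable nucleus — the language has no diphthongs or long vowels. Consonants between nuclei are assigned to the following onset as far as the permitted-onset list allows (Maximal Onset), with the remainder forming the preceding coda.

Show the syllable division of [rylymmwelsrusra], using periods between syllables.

The vowels are y, y, e, u, a — 5 nuclei, so 5 syllables.
σ1/σ2 boundary: just /l/ — single C goes to the following onset.
σ2/σ3 boundary: /mmw/ — longest licit onset from the right is /mw/, leaving /m/ as coda.
σ3/σ4 boundary: cluster /lsr/ — the longest permitted-onset suffix is /sr/; onset = /sr/, preceding coda = /l/.
σ4/σ5 boundary: /sr/ — entire cluster is a permitted onset → onset /sr/, coda ∅.

ry.lym.mwel.sru.sra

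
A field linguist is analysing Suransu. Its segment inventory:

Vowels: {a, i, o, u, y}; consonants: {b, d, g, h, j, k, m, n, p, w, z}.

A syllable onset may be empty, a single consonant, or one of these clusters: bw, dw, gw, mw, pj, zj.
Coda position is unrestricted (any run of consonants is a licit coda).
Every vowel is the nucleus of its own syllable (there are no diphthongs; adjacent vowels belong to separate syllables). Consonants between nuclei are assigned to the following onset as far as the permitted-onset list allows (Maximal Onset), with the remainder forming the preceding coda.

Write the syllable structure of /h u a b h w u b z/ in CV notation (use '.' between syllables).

CV.VCC.CVCC

Vowels present: u, a, u; each is a nucleus, giving 3 syllables.
σ1/σ2 boundary: hiatus — the boundary sits between the two vowels.
σ2/σ3 boundary: cluster /bhw/ — the longest permitted-onset suffix is /w/; onset = /w/, preceding coda = /bh/.
Putting it together: hu.abh.wubz.
Mapping each syllable to C/V: /hu/ → CV, /abh/ → VCC, /wubz/ → CVCC.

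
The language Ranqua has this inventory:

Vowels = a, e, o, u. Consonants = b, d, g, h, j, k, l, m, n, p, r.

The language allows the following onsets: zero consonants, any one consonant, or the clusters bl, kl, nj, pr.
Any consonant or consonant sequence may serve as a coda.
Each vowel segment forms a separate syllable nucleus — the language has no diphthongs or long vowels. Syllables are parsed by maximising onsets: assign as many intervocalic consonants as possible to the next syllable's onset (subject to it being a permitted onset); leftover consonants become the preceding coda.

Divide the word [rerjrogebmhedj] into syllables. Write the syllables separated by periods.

Nuclei (vowels): e, o, e, e → 4 syllables.
Between /e/ (V1) and /o/ (V2): cluster /rjr/ — the longest permitted-onset suffix is /r/; onset = /r/, preceding coda = /rj/.
Between /o/ (V2) and /e/ (V3): just /g/ — single C goes to the following onset.
Between /e/ (V3) and /e/ (V4): /bmh/ splits as /bm/ + /h/ (/h/ is the longest suffix that is a licit onset).

rerj.ro.gebm.hedj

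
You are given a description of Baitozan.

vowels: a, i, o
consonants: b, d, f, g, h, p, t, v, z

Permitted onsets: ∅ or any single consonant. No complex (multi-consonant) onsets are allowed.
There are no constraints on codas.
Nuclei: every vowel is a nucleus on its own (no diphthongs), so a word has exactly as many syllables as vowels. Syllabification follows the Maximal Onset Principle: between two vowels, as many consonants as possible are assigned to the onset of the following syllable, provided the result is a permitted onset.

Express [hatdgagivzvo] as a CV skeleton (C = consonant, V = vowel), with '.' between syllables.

CVCC.CV.CVCC.CV

Vowels present: a, a, i, o; each is a nucleus, giving 4 syllables.
σ1/σ2 boundary: /tdg/ splits as /td/ + /g/ (/g/ is the longest suffix that is a licit onset).
σ2/σ3 boundary: /g/ is a single consonant, so it becomes the next onset.
σ3/σ4 boundary: /vzv/; trying suffixes from longest down, /v/ is the first permitted one, so coda /vz/ | onset /v/.
Putting it together: hatd.ga.givz.vo.
Mapping each syllable to C/V: /hatd/ → CVCC, /ga/ → CV, /givz/ → CVCC, /vo/ → CV.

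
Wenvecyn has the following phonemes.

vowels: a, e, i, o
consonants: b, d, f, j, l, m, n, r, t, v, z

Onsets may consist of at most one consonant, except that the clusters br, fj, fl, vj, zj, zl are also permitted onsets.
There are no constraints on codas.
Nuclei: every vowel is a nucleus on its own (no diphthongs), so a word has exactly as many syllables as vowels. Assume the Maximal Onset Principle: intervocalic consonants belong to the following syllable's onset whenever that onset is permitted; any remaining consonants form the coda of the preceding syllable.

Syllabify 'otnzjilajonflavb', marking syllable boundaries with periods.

otn.zji.la.jon.flavb

The vowels are o, i, a, o, a — 5 nuclei, so 5 syllables.
/o…i/ gap (V1→V2): /tnzj/ splits as /tn/ + /zj/ (/zj/ is the longest suffix that is a licit onset).
/i…a/ gap (V2→V3): just /l/ — single C goes to the following onset.
/a…o/ gap (V3→V4): /j/ is a single consonant, so it becomes the next onset.
/o…a/ gap (V4→V5): /nfl/; trying suffixes from longest down, /fl/ is the first permitted one, so coda /n/ | onset /fl/.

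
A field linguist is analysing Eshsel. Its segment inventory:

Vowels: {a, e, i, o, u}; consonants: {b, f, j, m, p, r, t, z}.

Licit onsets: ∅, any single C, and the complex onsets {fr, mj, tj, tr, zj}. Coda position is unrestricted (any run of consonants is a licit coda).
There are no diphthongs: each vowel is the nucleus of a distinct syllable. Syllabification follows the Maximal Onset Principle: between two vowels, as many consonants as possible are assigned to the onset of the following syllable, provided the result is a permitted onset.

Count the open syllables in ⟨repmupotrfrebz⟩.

Nuclei (vowels): e, u, o, e → 4 syllables.
/e…u/ gap (V1→V2): /pm/ — longest licit onset from the right is /m/, leaving /p/ as coda.
/u…o/ gap (V2→V3): /p/ → onset of the next syllable (single consonants are always licit onsets).
/o…e/ gap (V3→V4): /trfr/ splits as /tr/ + /fr/ (/fr/ is the longest suffix that is a licit onset).
Syllabification: rep.mu.potr.frebz.
Classifying each syllable: /rep/ (closed), /mu/ (open), /potr/ (closed), /frebz/ (closed).
Open syllables: 1.

1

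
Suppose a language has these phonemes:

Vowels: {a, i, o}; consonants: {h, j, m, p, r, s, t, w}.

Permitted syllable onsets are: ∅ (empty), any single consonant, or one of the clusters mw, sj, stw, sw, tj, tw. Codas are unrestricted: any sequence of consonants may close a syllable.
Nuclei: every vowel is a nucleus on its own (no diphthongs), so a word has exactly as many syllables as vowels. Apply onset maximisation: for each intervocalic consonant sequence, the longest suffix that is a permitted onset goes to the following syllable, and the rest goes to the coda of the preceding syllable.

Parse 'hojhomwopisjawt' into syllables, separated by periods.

hoj.ho.mwo.pi.sjawt

Vowels present: o, o, o, i, a; each is a nucleus, giving 5 syllables.
/o…o/ gap (V1→V2): /jh/ — longest licit onset from the right is /h/, leaving /j/ as coda.
/o…o/ gap (V2→V3): cluster /mw/ — /mw/ is itself a permitted onset, so the whole cluster goes right; preceding coda = ∅.
/o…i/ gap (V3→V4): /p/ → onset of the next syllable (single consonants are always licit onsets).
/i…a/ gap (V4→V5): cluster /sj/ — /sj/ is itself a permitted onset, so the whole cluster goes right; preceding coda = ∅.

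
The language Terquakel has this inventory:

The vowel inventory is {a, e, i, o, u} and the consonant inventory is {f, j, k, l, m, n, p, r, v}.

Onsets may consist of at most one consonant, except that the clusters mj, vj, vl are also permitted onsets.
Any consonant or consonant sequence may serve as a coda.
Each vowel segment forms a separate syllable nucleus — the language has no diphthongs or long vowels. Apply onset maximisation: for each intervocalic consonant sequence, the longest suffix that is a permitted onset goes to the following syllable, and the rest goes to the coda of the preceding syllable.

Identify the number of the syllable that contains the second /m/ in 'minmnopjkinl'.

The vowels are i, o, i — 3 nuclei, so 3 syllables.
/i…o/ gap (V1→V2): /nmn/ splits as /nm/ + /n/ (/n/ is the longest suffix that is a licit onset).
/o…i/ gap (V2→V3): cluster /pjk/ — the longest permitted-onset suffix is /k/; onset = /k/, preceding coda = /pj/.
Syllabification: minm.nopj.kinl.
The second /m/ is in the coda of syllable 1 (/minm/).

1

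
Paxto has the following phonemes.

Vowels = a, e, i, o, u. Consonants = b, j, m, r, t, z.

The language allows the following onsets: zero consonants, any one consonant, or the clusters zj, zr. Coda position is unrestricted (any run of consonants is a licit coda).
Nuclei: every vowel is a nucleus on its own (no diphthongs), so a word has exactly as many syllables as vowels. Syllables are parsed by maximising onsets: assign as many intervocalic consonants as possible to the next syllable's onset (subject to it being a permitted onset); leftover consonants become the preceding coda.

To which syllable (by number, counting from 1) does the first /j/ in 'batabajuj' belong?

Vowels present: a, a, a, u; each is a nucleus, giving 4 syllables.
/a…a/ gap (V1→V2): just /t/ — single C goes to the following onset.
/a…a/ gap (V2→V3): just /b/ — single C goes to the following onset.
/a…u/ gap (V3→V4): /j/ → onset of the next syllable (single consonants are always licit onsets).
Syllabification: ba.ta.ba.juj.
The first /j/ is in the onset of syllable 4 (/juj/).

4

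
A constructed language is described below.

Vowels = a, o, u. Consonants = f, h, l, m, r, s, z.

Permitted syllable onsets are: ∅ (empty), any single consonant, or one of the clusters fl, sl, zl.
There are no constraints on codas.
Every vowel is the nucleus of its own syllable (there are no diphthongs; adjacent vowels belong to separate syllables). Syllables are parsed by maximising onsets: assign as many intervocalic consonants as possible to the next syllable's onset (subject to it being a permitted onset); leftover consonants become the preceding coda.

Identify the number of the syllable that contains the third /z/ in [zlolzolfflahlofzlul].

The vowels are o, o, a, o, u — 5 nuclei, so 5 syllables.
σ1/σ2 boundary: /lz/ splits as /l/ + /z/ (/z/ is the longest suffix that is a licit onset).
σ2/σ3 boundary: cluster /lffl/ — the longest permitted-onset suffix is /fl/; onset = /fl/, preceding coda = /lf/.
σ3/σ4 boundary: /hl/ splits as /h/ + /l/ (/l/ is the longest suffix that is a licit onset).
σ4/σ5 boundary: /fzl/ splits as /f/ + /zl/ (/zl/ is the longest suffix that is a licit onset).
Putting it together: zlol.zolf.flah.lof.zlul.
The third /z/ is in the onset of syllable 5 (/zlul/).

5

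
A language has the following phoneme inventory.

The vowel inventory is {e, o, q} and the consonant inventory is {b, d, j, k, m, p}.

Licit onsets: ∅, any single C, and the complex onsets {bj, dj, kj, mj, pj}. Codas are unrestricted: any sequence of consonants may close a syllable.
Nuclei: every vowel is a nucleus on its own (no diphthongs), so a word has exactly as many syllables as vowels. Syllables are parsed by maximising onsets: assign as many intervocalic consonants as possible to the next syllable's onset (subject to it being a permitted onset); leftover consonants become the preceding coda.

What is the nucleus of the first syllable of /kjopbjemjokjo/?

Vowels present: o, e, o, o; each is a nucleus, giving 4 syllables.
The first nucleus (vowel 1 from the left) is /o/.

o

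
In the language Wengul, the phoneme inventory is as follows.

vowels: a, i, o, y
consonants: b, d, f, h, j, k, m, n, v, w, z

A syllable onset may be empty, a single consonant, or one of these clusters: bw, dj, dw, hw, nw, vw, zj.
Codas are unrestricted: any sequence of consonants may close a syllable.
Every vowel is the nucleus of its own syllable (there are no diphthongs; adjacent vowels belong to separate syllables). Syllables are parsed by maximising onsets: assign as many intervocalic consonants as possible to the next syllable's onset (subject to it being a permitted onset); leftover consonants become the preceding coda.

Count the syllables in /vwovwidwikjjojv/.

Nuclei (vowels): o, i, i, o → 4 syllables.

4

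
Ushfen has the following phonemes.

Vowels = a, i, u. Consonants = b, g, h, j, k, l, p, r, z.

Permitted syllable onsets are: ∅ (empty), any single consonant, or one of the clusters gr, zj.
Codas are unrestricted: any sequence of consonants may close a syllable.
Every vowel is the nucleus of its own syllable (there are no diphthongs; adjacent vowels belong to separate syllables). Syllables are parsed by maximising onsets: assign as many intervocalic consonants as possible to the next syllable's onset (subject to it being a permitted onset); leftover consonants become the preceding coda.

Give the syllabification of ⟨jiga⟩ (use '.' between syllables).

Vowels present: i, a; each is a nucleus, giving 2 syllables.
Between /i/ (V1) and /a/ (V2): just /g/ — single C goes to the following onset.

ji.ga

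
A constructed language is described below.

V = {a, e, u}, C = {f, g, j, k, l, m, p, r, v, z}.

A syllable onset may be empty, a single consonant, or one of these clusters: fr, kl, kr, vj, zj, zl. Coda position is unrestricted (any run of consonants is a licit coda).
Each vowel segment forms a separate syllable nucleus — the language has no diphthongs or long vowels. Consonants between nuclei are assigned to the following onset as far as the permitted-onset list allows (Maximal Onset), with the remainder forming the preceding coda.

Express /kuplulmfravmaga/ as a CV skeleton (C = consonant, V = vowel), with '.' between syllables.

Vowels present: u, u, a, a, a; each is a nucleus, giving 5 syllables.
V1 /u/ – V2 /u/: /pl/; trying suffixes from longest down, /l/ is the first permitted one, so coda /p/ | onset /l/.
V2 /u/ – V3 /a/: /lmfr/; trying suffixes from longest down, /fr/ is the first permitted one, so coda /lm/ | onset /fr/.
V3 /a/ – V4 /a/: /vm/ splits as /v/ + /m/ (/m/ is the longest suffix that is a licit onset).
V4 /a/ – V5 /a/: just /g/ — single C goes to the following onset.
Syllabification: kup.lulm.frav.ma.ga.
Mapping each syllable to C/V: /kup/ → CVC, /lulm/ → CVCC, /frav/ → CCVC, /ma/ → CV, /ga/ → CV.

CVC.CVCC.CCVC.CV.CV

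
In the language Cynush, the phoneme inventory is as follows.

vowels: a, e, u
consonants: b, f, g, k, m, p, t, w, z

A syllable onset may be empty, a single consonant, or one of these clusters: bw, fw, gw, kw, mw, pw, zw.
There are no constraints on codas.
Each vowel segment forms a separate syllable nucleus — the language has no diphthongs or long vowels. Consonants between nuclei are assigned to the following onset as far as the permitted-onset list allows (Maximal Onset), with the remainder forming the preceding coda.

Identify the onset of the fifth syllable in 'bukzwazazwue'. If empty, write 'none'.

Nuclei (vowels): u, a, a, u, e → 5 syllables.
σ1/σ2 boundary: /kzw/ splits as /k/ + /zw/ (/zw/ is the longest suffix that is a licit onset).
σ2/σ3 boundary: /z/ is a single consonant, so it becomes the next onset.
σ3/σ4 boundary: /zw/ — entire cluster is a permitted onset → onset /zw/, coda ∅.
σ4/σ5 boundary: hiatus — the boundary sits between the two vowels.
Result: buk.zwa.za.zwu.e.
Syllable 5 is /e/: onset ∅, nucleus /e/, coda ∅.

none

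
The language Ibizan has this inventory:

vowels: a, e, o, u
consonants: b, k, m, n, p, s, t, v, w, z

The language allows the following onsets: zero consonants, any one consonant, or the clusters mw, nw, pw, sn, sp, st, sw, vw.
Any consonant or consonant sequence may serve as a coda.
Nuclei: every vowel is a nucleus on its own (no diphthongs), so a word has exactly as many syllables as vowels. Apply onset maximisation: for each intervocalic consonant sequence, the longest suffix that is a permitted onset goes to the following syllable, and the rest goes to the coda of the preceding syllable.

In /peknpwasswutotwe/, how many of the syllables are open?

2

The vowels are e, a, u, o, e — 5 nuclei, so 5 syllables.
σ1/σ2 boundary: /knpw/ — longest licit onset from the right is /pw/, leaving /kn/ as coda.
σ2/σ3 boundary: /ssw/ — longest licit onset from the right is /sw/, leaving /s/ as coda.
σ3/σ4 boundary: /t/ is a single consonant, so it becomes the next onset.
σ4/σ5 boundary: /tw/ splits as /t/ + /w/ (/w/ is the longest suffix that is a licit onset).
Syllabification: pekn.pwas.swu.tot.we.
Classifying each syllable: /pekn/ (closed), /pwas/ (closed), /swu/ (open), /tot/ (closed), /we/ (open).
Open syllables: 2.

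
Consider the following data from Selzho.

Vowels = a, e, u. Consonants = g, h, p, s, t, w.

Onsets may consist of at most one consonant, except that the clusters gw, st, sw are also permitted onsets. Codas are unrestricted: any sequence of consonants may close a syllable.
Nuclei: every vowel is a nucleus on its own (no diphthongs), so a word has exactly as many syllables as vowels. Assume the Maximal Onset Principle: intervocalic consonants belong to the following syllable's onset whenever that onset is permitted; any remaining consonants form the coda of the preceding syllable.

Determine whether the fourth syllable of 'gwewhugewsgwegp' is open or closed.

closed

Vowels present: e, u, e, e; each is a nucleus, giving 4 syllables.
σ1/σ2 boundary: cluster /wh/ — the longest permitted-onset suffix is /h/; onset = /h/, preceding coda = /w/.
σ2/σ3 boundary: /g/ is a single consonant, so it becomes the next onset.
σ3/σ4 boundary: /wsgw/ splits as /ws/ + /gw/ (/gw/ is the longest suffix that is a licit onset).
So the parse is gwew.hu.gews.gwegp.
Syllable 4 is /gwegp/ with coda /gp/, so it is closed.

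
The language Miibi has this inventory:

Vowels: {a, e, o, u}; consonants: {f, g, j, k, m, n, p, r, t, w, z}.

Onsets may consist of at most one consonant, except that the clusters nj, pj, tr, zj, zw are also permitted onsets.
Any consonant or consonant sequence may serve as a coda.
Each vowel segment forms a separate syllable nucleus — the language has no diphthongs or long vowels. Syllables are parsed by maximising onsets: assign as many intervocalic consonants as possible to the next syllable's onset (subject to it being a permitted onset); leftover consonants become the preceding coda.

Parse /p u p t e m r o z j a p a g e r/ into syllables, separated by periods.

pup.tem.ro.zja.pa.ger

Nuclei (vowels): u, e, o, a, a, e → 6 syllables.
/u…e/ gap (V1→V2): /pt/ splits as /p/ + /t/ (/t/ is the longest suffix that is a licit onset).
/e…o/ gap (V2→V3): /mr/ splits as /m/ + /r/ (/r/ is the longest suffix that is a licit onset).
/o…a/ gap (V3→V4): /zj/ is a licit onset in full, so it all attaches to the next syllable.
/a…a/ gap (V4→V5): just /p/ — single C goes to the following onset.
/a…e/ gap (V5→V6): /g/ → onset of the next syllable (single consonants are always licit onsets).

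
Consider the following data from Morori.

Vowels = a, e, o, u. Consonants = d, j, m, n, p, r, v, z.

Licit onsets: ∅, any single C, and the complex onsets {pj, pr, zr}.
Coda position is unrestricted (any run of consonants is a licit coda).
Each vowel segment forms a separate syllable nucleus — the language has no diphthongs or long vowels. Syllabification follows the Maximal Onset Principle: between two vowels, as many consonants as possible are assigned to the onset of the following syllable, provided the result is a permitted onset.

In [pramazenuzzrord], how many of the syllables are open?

Nuclei (vowels): a, a, e, u, o → 5 syllables.
/a…a/ gap (V1→V2): /m/ → onset of the next syllable (single consonants are always licit onsets).
/a…e/ gap (V2→V3): /z/ → onset of the next syllable (single consonants are always licit onsets).
/e…u/ gap (V3→V4): /n/ → onset of the next syllable (single consonants are always licit onsets).
/u…o/ gap (V4→V5): /zzr/; trying suffixes from longest down, /zr/ is the first permitted one, so coda /z/ | onset /zr/.
Putting it together: pra.ma.ze.nuz.zrord.
Classifying each syllable: /pra/ (open), /ma/ (open), /ze/ (open), /nuz/ (closed), /zrord/ (closed).
Open syllables: 3.

3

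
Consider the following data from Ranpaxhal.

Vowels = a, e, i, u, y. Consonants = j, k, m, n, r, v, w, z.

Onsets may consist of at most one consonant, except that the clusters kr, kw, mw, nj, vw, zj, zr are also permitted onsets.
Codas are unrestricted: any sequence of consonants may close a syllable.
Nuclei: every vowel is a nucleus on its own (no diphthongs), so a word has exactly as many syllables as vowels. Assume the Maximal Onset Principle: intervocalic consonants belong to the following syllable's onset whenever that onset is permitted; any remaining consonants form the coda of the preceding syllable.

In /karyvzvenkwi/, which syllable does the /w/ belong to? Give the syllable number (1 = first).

4

Nuclei (vowels): a, y, e, i → 4 syllables.
V1 /a/ – V2 /y/: /r/ is a single consonant, so it becomes the next onset.
V2 /y/ – V3 /e/: cluster /vzv/ — the longest permitted-onset suffix is /v/; onset = /v/, preceding coda = /vz/.
V3 /e/ – V4 /i/: cluster /nkw/ — the longest permitted-onset suffix is /kw/; onset = /kw/, preceding coda = /n/.
Putting it together: ka.ryvz.ven.kwi.
The /w/ is in the onset of syllable 4 (/kwi/).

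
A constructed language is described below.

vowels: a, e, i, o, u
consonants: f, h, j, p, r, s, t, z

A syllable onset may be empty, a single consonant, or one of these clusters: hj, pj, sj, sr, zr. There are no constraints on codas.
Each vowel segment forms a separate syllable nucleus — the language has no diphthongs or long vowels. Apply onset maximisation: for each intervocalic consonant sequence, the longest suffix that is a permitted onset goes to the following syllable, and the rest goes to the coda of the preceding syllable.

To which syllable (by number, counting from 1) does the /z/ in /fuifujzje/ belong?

Nuclei (vowels): u, i, u, e → 4 syllables.
σ1/σ2 boundary: nothing intervenes; syllable break is V.V.
σ2/σ3 boundary: /f/ → onset of the next syllable (single consonants are always licit onsets).
σ3/σ4 boundary: cluster /jzj/ — the longest permitted-onset suffix is /j/; onset = /j/, preceding coda = /jz/.
Result: fu.i.fujz.je.
The /z/ is in the coda of syllable 3 (/fujz/).

3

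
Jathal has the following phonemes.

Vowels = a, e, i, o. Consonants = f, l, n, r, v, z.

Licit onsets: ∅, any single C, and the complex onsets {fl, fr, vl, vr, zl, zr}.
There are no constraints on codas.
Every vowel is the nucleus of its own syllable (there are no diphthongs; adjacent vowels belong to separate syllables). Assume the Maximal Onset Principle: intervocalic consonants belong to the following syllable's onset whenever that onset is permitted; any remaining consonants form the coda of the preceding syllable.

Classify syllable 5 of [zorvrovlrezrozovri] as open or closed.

Nuclei (vowels): o, o, e, o, o, i → 6 syllables.
V1 /o/ – V2 /o/: /rvr/; trying suffixes from longest down, /vr/ is the first permitted one, so coda /r/ | onset /vr/.
V2 /o/ – V3 /e/: /vlr/ — longest licit onset from the right is /r/, leaving /vl/ as coda.
V3 /e/ – V4 /o/: cluster /zr/ — /zr/ is itself a permitted onset, so the whole cluster goes right; preceding coda = ∅.
V4 /o/ – V5 /o/: just /z/ — single C goes to the following onset.
V5 /o/ – V6 /i/: /vr/ — entire cluster is a permitted onset → onset /vr/, coda ∅.
Result: zor.vrovl.re.zro.zo.vri.
Syllable 5 is /zo/; it ends in its nucleus with no coda, so it is open.

open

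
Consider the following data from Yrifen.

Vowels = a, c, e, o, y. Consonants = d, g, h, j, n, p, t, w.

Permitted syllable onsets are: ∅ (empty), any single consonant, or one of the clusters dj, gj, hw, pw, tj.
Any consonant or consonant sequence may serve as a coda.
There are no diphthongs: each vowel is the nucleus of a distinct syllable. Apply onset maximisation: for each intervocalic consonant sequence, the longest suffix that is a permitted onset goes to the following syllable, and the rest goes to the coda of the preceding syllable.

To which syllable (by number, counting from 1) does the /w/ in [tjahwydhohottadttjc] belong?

2

Vowels present: a, y, o, o, a, c; each is a nucleus, giving 6 syllables.
Between /a/ (V1) and /y/ (V2): cluster /hw/ — /hw/ is itself a permitted onset, so the whole cluster goes right; preceding coda = ∅.
Between /y/ (V2) and /o/ (V3): /dh/; trying suffixes from longest down, /h/ is the first permitted one, so coda /d/ | onset /h/.
Between /o/ (V3) and /o/ (V4): /h/ is a single consonant, so it becomes the next onset.
Between /o/ (V4) and /a/ (V5): /tt/; trying suffixes from longest down, /t/ is the first permitted one, so coda /t/ | onset /t/.
Between /a/ (V5) and /c/ (V6): /dttj/ splits as /dt/ + /tj/ (/tj/ is the longest suffix that is a licit onset).
Result: tja.hwyd.ho.hot.tadt.tjc.
The /w/ is in the onset of syllable 2 (/hwyd/).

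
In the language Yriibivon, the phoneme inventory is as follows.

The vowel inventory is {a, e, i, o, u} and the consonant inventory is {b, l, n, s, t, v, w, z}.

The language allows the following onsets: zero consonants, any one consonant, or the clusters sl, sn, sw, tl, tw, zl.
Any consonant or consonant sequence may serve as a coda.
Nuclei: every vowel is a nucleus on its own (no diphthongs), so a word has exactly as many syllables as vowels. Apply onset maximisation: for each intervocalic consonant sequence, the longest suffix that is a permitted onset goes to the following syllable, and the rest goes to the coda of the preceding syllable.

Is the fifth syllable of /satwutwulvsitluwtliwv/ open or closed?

closed

Nuclei (vowels): a, u, u, i, u, i → 6 syllables.
σ1/σ2 boundary: cluster /tw/ — /tw/ is itself a permitted onset, so the whole cluster goes right; preceding coda = ∅.
σ2/σ3 boundary: /tw/ — entire cluster is a permitted onset → onset /tw/, coda ∅.
σ3/σ4 boundary: /lvs/ — longest licit onset from the right is /s/, leaving /lv/ as coda.
σ4/σ5 boundary: cluster /tl/ — /tl/ is itself a permitted onset, so the whole cluster goes right; preceding coda = ∅.
σ5/σ6 boundary: /wtl/; trying suffixes from longest down, /tl/ is the first permitted one, so coda /w/ | onset /tl/.
So the parse is sa.twu.twulv.si.tluw.tliwv.
Syllable 5 is /tluw/ with coda /w/, so it is closed.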